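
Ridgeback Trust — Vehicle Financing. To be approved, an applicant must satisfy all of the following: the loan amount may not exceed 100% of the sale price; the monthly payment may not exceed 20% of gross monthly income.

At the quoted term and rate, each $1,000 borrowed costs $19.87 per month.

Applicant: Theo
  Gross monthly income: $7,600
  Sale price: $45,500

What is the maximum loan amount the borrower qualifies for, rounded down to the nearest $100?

Payment cap: 20% × $7,600 = $1,520/month.
At $19.87 per $1,000, that supports 1,520/19.87 × 1,000 ≈ $76,497 → $76,400.
LTV cap: 100% × $45,500 = $45,500 → $45,500.
Binding constraint: loan-to-value.

$45,500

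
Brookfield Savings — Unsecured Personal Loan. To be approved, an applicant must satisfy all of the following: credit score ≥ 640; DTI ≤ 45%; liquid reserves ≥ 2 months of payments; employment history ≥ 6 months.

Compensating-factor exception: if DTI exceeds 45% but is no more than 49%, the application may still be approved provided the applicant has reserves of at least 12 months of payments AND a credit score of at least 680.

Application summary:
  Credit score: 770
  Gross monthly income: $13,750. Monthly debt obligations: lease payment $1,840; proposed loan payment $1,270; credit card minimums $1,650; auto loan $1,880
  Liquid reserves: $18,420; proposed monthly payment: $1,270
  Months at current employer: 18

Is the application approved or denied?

Credit score 770 ≥ 640 (meets base)
Total debts = (1,840 + 1,270 + 1,650 + 1,880) = 6,640. DTI: 6,640 ÷ 13,750 = 48.3%, over the 45% base limit.
Reserves: 18,420 ÷ 1,270 = 14.5 months (meets 2-month minimum)
Employment 18 ≥ 6 months
48.3% falls in the override range (45%–49%), so the compensating-factor test applies.
Reserves 14.5 ≥ 12 months; credit score 770 ≥ 680.
Both override conditions satisfied; DTI exception granted.

Approved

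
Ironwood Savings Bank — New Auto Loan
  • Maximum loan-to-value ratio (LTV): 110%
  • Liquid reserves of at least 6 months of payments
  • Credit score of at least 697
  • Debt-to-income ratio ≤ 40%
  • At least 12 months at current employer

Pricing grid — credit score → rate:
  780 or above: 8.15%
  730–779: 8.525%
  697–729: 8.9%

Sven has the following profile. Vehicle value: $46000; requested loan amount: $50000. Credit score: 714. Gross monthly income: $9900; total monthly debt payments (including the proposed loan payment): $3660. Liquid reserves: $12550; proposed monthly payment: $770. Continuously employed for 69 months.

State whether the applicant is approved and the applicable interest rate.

Credit score 714 ≥ 697 (meets minimum)
DTI: 3,660 ÷ 9,900 = 37%, within the 40% cap
Employment 69 ≥ 12 months
Loan-to-value = 50,000/46,000 = 108.7% — pass (110% max)
Reserves: 12,550 ÷ 770 = 16.3 months (meets 6-month minimum)
All requirements met. Score 714 falls in the 697–729 tier → 8.9%.

Approved at 8.9%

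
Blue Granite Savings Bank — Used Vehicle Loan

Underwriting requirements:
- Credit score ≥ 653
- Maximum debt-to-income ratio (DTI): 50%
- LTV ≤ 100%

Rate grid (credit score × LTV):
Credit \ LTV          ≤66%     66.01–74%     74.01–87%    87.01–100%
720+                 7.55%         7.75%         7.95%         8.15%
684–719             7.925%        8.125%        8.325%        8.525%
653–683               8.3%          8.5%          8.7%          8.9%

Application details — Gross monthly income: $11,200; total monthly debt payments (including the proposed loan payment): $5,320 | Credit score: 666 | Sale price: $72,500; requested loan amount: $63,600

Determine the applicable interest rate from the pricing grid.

Credit score 666 ≥ 653; DTI: 5,320 ÷ 11,200 = 47.5%, within the 50% cap
LTV: 63,600 ÷ 72,500 = 87.7%, within 100% cap
Row: 666 falls in 653–683. Column: 87.7% falls in 87.01–100%. Rate = 8.9%.

8.9%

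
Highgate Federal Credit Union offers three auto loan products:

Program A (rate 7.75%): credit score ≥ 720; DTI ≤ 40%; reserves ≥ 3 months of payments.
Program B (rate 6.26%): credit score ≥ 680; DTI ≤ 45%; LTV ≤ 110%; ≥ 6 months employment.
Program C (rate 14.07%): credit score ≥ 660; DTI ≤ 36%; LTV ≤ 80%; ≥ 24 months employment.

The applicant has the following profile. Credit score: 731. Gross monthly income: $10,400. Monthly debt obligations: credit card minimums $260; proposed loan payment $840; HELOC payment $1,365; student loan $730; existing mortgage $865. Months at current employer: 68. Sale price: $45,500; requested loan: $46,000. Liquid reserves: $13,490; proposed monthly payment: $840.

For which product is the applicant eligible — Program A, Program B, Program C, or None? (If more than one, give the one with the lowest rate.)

Program B

Total debts = (260 + 840 + 1,365 + 730 + 865) = 4,060; DTI = 4,060/10,400 = 39%.
LTV = 46,000/45,500 = 101.1%.
Reserves = 13,490/840 = 16.1 months.
Program A: score 731 ≥ 720; DTI 39% ≤ 40%; reserves 16.1 ≥ 3 mo → qualifies.
Program B: score 731 ≥ 680; DTI 39% ≤ 45%; LTV 101.1% ≤ 110%; employment 68 ≥ 6 mo → qualifies.
Program C: score 731 ≥ 660; DTI 39% > 36%; LTV 101.1% > 80%; employment 68 ≥ 24 mo → does not qualify.
Qualifying: Program A, Program B. Lowest rate is 6.26% → Program B.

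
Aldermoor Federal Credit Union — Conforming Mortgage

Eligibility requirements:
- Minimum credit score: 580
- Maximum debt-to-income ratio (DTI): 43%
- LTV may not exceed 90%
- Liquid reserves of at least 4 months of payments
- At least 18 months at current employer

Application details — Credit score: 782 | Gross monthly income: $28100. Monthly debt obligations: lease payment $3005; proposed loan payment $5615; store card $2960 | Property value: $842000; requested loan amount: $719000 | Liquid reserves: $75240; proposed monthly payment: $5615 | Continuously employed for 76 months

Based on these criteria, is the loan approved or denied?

Approved

Credit score 782 ≥ 580 (meets)
Total monthly debts = (3,005 + 5,615 + 2,960) = 11,580. DTI: 11,580 ÷ 28,100 = 41.2%, within the 43% cap
LTV = 719,000/842,000 = 85.4% ≤ 90%
Reserves = 75,240/5,615 = 13.4 months ≥ 4
Employment 76 ≥ 18 months
All criteria satisfied.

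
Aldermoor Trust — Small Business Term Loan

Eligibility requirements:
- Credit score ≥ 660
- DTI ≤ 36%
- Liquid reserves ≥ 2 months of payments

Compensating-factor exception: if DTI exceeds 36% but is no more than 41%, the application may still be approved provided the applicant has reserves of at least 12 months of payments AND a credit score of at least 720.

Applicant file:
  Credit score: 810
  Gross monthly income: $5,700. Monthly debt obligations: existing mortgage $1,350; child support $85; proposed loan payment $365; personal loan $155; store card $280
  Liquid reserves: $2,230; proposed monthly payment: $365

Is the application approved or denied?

Denied

Credit score 810 ≥ 660 (meets base)
Total debts = (1,350 + 85 + 365 + 155 + 280) = 2,235. DTI: 2,235 ÷ 5,700 = 39.2%, over the 36% base limit.
Reserves: 2,230 ÷ 365 = 6.1 months (meets 2-month minimum)
DTI 39.2% is within the 36%–41% exception band; checking compensating factors.
Override check — reserves: 6.1 mo (short of 12); score: 810 (ok).
Compensating-factor requirement not fully met.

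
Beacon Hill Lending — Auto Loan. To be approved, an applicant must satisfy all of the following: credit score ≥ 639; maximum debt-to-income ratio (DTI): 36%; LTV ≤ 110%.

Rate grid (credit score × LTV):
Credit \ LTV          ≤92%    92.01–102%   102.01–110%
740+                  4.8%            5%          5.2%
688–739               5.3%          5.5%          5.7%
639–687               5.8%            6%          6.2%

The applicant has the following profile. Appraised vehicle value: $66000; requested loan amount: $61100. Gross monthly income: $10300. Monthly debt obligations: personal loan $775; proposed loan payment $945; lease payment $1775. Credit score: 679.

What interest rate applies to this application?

Credit score 679 ≥ 639; Total monthly debts = (775 + 945 + 1,775) = 3,495. Debt-to-income = 3,495/10,300 = 33.9% — meets 36% limit
LTV = 61,100/66,000 = 92.6% ≤ 110%
Row: 679 falls in 639–687. Column: 92.6% falls in 92.01–102%. Rate = 6%.

6%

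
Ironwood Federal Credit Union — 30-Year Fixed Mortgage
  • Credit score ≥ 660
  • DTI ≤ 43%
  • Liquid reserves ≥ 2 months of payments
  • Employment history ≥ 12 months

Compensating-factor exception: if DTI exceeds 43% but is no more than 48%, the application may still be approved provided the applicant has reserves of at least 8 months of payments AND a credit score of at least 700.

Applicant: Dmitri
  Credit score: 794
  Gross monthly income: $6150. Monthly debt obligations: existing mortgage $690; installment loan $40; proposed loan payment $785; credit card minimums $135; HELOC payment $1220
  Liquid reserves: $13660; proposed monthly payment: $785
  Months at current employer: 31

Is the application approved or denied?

Approved

Credit score 794 ≥ 660 (meets base)
Total debts = (690 + 40 + 785 + 135 + 1,220) = 2,870. DTI = 2,870/6,150 = 46.7% > 43% — standard DTI limit exceeded.
Reserves = 13,660/785 = 17.4 months ≥ 2
Employment 31 ≥ 12 months
46.7% falls in the override range (43%–48%), so the compensating-factor test applies.
Reserves 17.4 ≥ 8 months; credit score 794 ≥ 700.
Both override conditions satisfied; DTI exception granted.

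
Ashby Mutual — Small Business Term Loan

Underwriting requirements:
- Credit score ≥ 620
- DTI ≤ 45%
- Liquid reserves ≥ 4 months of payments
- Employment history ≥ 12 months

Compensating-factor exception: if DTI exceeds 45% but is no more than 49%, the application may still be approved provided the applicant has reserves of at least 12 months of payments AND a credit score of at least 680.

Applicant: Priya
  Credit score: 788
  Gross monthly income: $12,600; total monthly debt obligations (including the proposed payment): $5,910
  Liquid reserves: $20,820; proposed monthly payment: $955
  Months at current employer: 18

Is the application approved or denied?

Credit score 788 ≥ 620 (meets base)
DTI = 5,910/12,600 = 46.9% > 45% — standard DTI limit exceeded.
Reserves = 20,820/955 = 21.8 months ≥ 4
Employment 18 ≥ 12 months
DTI 46.9% is within the 45%–49% exception band; checking compensating factors.
Reserves 21.8 ≥ 12 months; credit score 788 ≥ 680.
Both override conditions satisfied; DTI exception granted.

Approved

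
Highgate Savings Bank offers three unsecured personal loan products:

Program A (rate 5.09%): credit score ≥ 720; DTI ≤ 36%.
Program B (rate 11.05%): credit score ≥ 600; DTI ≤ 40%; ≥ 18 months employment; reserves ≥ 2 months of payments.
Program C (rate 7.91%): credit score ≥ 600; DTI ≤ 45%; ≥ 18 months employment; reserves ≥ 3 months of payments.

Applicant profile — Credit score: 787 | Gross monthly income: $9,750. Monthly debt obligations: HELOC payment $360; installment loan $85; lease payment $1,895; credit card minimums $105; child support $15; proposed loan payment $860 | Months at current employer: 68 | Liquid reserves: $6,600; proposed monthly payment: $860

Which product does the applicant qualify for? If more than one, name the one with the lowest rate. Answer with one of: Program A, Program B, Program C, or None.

Program A

Total debts = (360 + 85 + 1,895 + 105 + 15 + 860) = 3,320; DTI = 3,320/9,750 = 34.1%.
Reserves = 6,600/860 = 7.7 months.
Program A: score 787 ≥ 720; DTI 34.1% ≤ 36% → qualifies.
Program B: score 787 ≥ 600; DTI 34.1% ≤ 40%; employment 68 ≥ 18 mo; reserves 7.7 ≥ 2 mo → qualifies.
Program C: score 787 ≥ 600; DTI 34.1% ≤ 45%; employment 68 ≥ 18 mo; reserves 7.7 ≥ 3 mo → qualifies.
Qualifying: Program A, Program B, Program C. Lowest rate is 5.09% → Program A.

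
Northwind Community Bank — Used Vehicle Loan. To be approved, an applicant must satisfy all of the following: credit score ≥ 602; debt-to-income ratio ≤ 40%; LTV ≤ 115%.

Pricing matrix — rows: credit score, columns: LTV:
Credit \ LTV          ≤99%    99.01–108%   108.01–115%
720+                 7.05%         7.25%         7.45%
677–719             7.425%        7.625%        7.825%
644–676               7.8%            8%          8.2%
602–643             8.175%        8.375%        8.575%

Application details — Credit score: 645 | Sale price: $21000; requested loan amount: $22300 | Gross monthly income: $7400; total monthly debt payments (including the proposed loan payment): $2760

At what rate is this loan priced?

Credit score 645 ≥ 602; DTI: 2,760 ÷ 7,400 = 37.3%, within the 40% cap
LTV = 22,300/21,000 = 106.2% ≤ 115%
Row: 645 falls in 644–676. Column: 106.2% falls in 99.01–108%. Rate = 8%.

8%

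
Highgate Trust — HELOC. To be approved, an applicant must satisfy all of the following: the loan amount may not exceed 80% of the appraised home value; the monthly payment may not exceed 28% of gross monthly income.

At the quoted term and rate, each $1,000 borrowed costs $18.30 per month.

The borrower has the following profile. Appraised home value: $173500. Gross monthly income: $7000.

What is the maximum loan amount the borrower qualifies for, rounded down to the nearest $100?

Payment cap: 28% × $7,000 = $1,960/month.
At $18.30 per $1,000, that supports 1,960/18.30 × 1,000 ≈ $107,103 → $107,100.
LTV cap: 80% × $173,500 = $138,800 → $138,800.
Binding constraint: payment-to-income.

$107,100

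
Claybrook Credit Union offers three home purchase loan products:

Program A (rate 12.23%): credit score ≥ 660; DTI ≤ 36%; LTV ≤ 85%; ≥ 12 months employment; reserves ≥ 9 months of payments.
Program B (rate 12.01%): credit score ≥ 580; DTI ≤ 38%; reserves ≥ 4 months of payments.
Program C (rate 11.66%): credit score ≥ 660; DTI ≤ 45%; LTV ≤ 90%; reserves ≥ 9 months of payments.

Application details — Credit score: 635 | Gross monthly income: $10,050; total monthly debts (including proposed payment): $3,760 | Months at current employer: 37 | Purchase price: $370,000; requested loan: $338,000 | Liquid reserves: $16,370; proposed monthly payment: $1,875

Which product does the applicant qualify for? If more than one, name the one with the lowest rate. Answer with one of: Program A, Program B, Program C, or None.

Program B

DTI = 3,760/10,050 = 37.4%.
LTV = 338,000/370,000 = 91.4%.
Reserves = 16,370/1,875 = 8.7 months.
Program A: score 635 < 660; DTI 37.4% > 36%; LTV 91.4% > 85%; employment 37 ≥ 12 mo; reserves 8.7 < 9 mo → does not qualify.
Program B: score 635 ≥ 580; DTI 37.4% ≤ 38%; reserves 8.7 ≥ 4 mo → qualifies.
Program C: score 635 < 660; DTI 37.4% ≤ 45%; LTV 91.4% > 90%; reserves 8.7 < 9 mo → does not qualify.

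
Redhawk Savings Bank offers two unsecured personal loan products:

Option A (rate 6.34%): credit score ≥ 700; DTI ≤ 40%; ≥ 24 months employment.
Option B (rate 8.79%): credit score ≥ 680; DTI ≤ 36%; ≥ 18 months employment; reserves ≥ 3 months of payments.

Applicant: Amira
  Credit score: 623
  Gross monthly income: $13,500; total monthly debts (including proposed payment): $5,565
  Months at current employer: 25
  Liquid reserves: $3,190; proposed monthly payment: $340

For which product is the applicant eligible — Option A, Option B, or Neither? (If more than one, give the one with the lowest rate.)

DTI = 5,565/13,500 = 41.2%.
Reserves = 3,190/340 = 9.4 months.
Option A: score 623 < 700; DTI 41.2% > 40%; employment 25 ≥ 24 mo → does not qualify.
Option B: score 623 < 680; DTI 41.2% > 36%; employment 25 ≥ 18 mo; reserves 9.4 ≥ 3 mo → does not qualify.

Neither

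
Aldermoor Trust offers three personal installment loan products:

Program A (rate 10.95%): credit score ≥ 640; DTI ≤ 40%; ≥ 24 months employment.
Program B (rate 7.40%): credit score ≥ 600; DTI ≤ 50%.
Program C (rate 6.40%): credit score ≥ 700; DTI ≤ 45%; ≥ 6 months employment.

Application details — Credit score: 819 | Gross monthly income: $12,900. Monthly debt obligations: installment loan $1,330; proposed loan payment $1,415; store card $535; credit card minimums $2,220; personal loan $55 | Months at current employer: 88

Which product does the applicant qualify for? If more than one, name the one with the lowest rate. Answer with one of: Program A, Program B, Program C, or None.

Total debts = (1,330 + 1,415 + 535 + 2,220 + 55) = 5,555; DTI = 5,555/12,900 = 43.1%.
Program A: score 819 ≥ 640; DTI 43.1% > 40%; employment 88 ≥ 24 mo → does not qualify.
Program B: score 819 ≥ 600; DTI 43.1% ≤ 50% → qualifies.
Program C: score 819 ≥ 700; DTI 43.1% ≤ 45%; employment 88 ≥ 6 mo → qualifies.
Qualifying: Program B, Program C. Lowest rate is 6.40% → Program C.

Program C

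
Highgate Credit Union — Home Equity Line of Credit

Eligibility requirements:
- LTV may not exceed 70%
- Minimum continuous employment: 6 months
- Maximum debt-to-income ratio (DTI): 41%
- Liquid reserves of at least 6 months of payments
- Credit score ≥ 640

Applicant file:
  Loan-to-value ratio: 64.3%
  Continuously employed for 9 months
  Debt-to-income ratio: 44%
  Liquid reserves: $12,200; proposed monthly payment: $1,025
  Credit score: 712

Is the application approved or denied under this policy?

LTV 64.3% — within 70%
Employment 9 ≥ 6 months
DTI 44% is over the 41% limit
Liquid reserves cover 12,200/1,025 = 11.9 months — ≥ 6 required
Credit score 712 ≥ 640 (meets)
Fails on DTI.

Denied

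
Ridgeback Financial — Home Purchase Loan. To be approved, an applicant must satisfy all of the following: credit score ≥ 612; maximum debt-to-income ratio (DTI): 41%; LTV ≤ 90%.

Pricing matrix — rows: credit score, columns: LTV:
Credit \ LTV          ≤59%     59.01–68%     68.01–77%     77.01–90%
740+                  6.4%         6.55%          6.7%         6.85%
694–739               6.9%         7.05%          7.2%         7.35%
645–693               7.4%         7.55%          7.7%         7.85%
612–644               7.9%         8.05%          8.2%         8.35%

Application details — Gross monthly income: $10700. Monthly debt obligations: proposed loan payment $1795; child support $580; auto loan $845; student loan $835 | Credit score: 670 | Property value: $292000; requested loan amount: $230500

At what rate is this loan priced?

Credit score 670 ≥ 612; Total monthly debts = (1,795 + 580 + 845 + 835) = 4,055. Debt-to-income = 4,055/10,700 = 37.9% — meets 41% limit
LTV = 230,500/292,000 = 78.9% ≤ 90%
Score 670 is in the 645–693 band; LTV 78.9% is in the 77.01–90% band → 7.85%.

7.85%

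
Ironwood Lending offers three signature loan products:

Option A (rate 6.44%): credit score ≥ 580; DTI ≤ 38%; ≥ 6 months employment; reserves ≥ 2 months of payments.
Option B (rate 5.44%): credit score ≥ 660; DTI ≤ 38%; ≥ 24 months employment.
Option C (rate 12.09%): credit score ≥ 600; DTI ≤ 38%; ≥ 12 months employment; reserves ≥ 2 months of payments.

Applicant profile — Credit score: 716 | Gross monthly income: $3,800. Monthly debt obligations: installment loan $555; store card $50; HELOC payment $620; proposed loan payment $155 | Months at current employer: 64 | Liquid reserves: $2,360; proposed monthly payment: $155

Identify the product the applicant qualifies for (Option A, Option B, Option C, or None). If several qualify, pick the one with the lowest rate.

Option B

Total debts = (555 + 50 + 620 + 155) = 1,380; DTI = 1,380/3,800 = 36.3%.
Reserves = 2,360/155 = 15.2 months.
Option A: score 716 ≥ 580; DTI 36.3% ≤ 38%; employment 64 ≥ 6 mo; reserves 15.2 ≥ 2 mo → qualifies.
Option B: score 716 ≥ 660; DTI 36.3% ≤ 38%; employment 64 ≥ 24 mo → qualifies.
Option C: score 716 ≥ 600; DTI 36.3% ≤ 38%; employment 64 ≥ 12 mo; reserves 15.2 ≥ 2 mo → qualifies.
Qualifying: Option A, Option B, Option C. Lowest rate is 5.44% → Option B.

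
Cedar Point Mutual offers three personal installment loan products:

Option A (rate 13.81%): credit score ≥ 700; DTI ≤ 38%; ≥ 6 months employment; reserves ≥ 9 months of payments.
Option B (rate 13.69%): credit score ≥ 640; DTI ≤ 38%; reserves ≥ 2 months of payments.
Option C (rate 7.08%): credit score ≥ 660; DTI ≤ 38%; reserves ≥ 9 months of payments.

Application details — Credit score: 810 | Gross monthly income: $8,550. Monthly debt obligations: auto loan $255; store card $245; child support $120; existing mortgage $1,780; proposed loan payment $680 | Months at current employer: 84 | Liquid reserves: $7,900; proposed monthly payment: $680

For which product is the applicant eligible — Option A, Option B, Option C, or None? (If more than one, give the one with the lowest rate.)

Total debts = (255 + 245 + 120 + 1,780 + 680) = 3,080; DTI = 3,080/8,550 = 36%.
Reserves = 7,900/680 = 11.6 months.
Option A: score 810 ≥ 700; DTI 36% ≤ 38%; employment 84 ≥ 6 mo; reserves 11.6 ≥ 9 mo → qualifies.
Option B: score 810 ≥ 640; DTI 36% ≤ 38%; reserves 11.6 ≥ 2 mo → qualifies.
Option C: score 810 ≥ 660; DTI 36% ≤ 38%; reserves 11.6 ≥ 9 mo → qualifies.
Qualifying: Option A, Option B, Option C. Lowest rate is 7.08% → Option C.

Option C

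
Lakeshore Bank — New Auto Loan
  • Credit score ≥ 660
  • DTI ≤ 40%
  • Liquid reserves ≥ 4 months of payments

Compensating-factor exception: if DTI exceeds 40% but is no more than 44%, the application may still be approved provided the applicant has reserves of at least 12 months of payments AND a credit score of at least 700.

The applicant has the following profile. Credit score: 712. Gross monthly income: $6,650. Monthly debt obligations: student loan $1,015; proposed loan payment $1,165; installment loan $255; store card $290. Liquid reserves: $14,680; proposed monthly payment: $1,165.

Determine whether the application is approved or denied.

Approved

Credit score 712 ≥ 660 (meets base)
Total debts = (1,015 + 1,165 + 255 + 290) = 2,725. DTI: 2,725 ÷ 6,650 = 41%, over the 40% base limit.
Reserves = 14,680/1,165 = 12.6 months ≥ 4
41% falls in the override range (40%–44%), so the compensating-factor test applies.
Reserves 12.6 ≥ 12 months; credit score 712 ≥ 700.
Both override conditions satisfied; DTI exception granted.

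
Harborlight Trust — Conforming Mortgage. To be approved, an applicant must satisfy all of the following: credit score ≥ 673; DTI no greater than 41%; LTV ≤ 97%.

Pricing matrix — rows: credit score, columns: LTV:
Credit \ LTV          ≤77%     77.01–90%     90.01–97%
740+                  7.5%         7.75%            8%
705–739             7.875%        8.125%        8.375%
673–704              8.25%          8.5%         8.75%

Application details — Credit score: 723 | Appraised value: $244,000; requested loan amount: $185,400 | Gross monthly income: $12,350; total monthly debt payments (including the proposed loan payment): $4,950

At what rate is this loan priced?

Credit score 723 ≥ 673; DTI: 4,950 ÷ 12,350 = 40.1%, within the 41% cap
LTV: 185,400 ÷ 244,000 = 76%, within 97% cap
Score 723 is in the 705–739 band; LTV 76% is in the ≤77% band → 7.875%.

7.875%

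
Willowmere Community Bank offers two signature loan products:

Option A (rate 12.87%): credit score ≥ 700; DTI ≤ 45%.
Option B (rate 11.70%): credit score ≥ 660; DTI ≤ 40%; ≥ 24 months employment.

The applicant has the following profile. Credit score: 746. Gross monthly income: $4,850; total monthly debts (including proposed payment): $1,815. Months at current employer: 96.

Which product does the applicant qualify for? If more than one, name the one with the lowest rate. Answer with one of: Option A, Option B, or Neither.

DTI = 1,815/4,850 = 37.4%.
Option A: score 746 ≥ 700; DTI 37.4% ≤ 45% → qualifies.
Option B: score 746 ≥ 660; DTI 37.4% ≤ 40%; employment 96 ≥ 24 mo → qualifies.
Qualifying: Option A, Option B. Lowest rate is 11.70% → Option B.

Option B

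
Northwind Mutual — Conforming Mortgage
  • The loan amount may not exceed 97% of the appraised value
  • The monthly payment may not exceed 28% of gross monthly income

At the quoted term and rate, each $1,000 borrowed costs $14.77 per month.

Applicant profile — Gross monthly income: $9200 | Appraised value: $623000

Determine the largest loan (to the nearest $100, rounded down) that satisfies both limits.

$174,400

Payment cap: 28% × $9,200 = $2,576/month.
At $14.77 per $1,000, that supports 2,576/14.77 × 1,000 ≈ $174,407 → $174,400.
LTV cap: 97% × $623,000 = $604,310 → $604,300.
Binding constraint: payment-to-income.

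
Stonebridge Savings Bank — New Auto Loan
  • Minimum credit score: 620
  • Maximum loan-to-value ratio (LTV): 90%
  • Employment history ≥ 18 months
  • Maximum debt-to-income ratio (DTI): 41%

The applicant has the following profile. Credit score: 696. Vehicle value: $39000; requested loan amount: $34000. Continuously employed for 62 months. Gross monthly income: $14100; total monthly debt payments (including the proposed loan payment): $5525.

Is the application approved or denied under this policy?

Approved

Credit score 696 ≥ 620 (meets)
LTV: 34,000 ÷ 39,000 = 87.2%, within 90% cap
Employment 62 ≥ 18 months
DTI = 5,525/14,100 = 39.2% ≤ 41%
All criteria satisfied.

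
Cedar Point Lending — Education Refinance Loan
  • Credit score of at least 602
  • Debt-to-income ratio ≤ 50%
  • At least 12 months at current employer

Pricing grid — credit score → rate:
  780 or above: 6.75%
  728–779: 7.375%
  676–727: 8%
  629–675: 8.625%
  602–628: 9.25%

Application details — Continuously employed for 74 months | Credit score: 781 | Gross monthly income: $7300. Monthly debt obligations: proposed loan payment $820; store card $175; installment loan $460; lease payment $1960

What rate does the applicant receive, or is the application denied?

Credit score 781 ≥ 602 (meets minimum)
Employment 74 ≥ 12 months
Total monthly debts = (820 + 175 + 460 + 1,960) = 3,415. DTI: 3,415 ÷ 7,300 = 46.8%, within the 50% cap
All requirements met. Score 781 falls in the 780 or above tier → 6.75%.

Approved at 6.75%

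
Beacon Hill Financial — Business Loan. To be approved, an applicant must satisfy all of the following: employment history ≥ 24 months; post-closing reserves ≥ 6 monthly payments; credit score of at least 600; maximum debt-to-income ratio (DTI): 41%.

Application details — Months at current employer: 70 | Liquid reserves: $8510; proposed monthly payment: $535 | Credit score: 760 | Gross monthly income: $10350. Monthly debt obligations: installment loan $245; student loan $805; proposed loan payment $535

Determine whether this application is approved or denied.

Employment 70 ≥ 24 months
Liquid reserves cover 8,510/535 = 15.9 months — ≥ 6 required
Credit score 760 ≥ 600 (meets)
Total monthly debts = (245 + 805 + 535) = 1,585. DTI = 1,585/10,350 = 15.3% ≤ 41%
All criteria satisfied.

Approved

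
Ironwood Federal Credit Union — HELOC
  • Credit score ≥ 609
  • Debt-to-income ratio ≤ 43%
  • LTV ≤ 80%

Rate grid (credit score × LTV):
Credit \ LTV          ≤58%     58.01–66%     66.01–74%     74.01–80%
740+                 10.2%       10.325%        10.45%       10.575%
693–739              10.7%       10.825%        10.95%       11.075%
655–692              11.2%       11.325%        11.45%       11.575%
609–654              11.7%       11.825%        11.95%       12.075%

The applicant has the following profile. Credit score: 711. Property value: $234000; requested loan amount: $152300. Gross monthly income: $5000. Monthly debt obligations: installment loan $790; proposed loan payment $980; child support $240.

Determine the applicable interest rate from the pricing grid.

Credit score 711 ≥ 609; Total monthly debts = (790 + 980 + 240) = 2,010. DTI: 2,010 ÷ 5,000 = 40.2%, within the 43% cap
Loan-to-value = 152,300/234,000 = 65.1% — pass (80% max)
Row: 711 falls in 693–739. Column: 65.1% falls in 58.01–66%. Rate = 10.825%.

10.825%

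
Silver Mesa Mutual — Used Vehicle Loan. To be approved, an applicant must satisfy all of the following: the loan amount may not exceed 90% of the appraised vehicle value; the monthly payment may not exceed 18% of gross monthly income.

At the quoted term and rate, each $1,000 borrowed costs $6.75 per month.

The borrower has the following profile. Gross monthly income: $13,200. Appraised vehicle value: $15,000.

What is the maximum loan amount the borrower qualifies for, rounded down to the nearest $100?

$13,500

Payment cap: 18% × $13,200 = $2,376/month.
At $6.75 per $1,000, that supports 2,376/6.75 × 1,000 ≈ $352,000 → $352,000.
LTV cap: 90% × $15,000 = $13,500 → $13,500.
Binding constraint: loan-to-value.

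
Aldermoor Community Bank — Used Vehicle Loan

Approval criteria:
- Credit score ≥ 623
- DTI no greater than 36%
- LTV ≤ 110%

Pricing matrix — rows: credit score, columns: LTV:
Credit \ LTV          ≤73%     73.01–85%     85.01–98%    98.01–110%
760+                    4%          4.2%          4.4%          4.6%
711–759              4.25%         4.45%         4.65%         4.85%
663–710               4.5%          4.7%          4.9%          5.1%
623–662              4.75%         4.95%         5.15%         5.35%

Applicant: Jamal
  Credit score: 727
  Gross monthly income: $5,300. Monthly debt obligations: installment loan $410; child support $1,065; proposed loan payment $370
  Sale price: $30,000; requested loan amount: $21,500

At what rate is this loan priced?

4.25%

Credit score 727 ≥ 623; Total monthly debts = (410 + 1,065 + 370) = 1,845. DTI: 1,845 ÷ 5,300 = 34.8%, within the 36% cap
LTV: 21,500 ÷ 30,000 = 71.7%, within 110% cap
Row: 727 falls in 711–759. Column: 71.7% falls in ≤73%. Rate = 4.25%.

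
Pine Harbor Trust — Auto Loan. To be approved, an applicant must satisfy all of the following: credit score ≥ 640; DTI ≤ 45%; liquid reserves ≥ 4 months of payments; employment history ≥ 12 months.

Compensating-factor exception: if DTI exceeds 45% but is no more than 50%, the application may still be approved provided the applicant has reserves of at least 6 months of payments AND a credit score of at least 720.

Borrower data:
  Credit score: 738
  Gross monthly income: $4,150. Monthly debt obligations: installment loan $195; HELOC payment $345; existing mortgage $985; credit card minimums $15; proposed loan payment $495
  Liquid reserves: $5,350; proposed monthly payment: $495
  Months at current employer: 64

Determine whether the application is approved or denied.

Credit score 738 ≥ 640 (meets base)
Total debts = (195 + 345 + 985 + 15 + 495) = 2,035. DTI = 2,035/4,150 = 49% > 45% — standard DTI limit exceeded.
Liquid reserves cover 5,350/495 = 10.8 months — ≥ 4 required
Employment 64 ≥ 12 months
49% falls in the override range (45%–50%), so the compensating-factor test applies.
Reserves 10.8 ≥ 6 months; credit score 738 ≥ 720.
Both override conditions satisfied; DTI exception granted.

Approved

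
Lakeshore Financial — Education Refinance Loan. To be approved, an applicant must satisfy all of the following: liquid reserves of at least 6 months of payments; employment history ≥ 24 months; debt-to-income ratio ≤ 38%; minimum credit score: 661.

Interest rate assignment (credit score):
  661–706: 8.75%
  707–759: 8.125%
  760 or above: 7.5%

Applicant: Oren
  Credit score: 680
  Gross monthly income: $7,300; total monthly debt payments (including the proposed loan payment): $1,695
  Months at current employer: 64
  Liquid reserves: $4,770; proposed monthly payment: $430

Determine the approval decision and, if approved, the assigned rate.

Approved at 8.75%

Credit score 680 ≥ 661 (meets minimum)
DTI: 1,695 ÷ 7,300 = 23.2%, within the 38% cap
Employment 64 ≥ 24 months
Reserves = 4,770/430 = 11.1 months ≥ 6
All requirements met. Score 680 falls in the 661–706 tier → 8.75%.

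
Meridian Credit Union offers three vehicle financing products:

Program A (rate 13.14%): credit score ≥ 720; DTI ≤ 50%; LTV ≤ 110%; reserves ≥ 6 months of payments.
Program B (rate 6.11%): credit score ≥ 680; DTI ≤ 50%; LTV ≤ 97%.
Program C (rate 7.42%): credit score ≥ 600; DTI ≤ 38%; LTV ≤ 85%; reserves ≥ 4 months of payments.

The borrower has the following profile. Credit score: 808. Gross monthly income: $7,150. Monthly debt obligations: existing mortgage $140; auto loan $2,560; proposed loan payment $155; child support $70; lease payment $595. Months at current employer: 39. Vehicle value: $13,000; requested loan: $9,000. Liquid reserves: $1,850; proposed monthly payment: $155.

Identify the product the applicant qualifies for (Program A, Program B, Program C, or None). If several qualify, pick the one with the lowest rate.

Total debts = (140 + 2,560 + 155 + 70 + 595) = 3,520; DTI = 3,520/7,150 = 49.2%.
LTV = 9,000/13,000 = 69.2%.
Reserves = 1,850/155 = 11.9 months.
Program A: score 808 ≥ 720; DTI 49.2% ≤ 50%; LTV 69.2% ≤ 110%; reserves 11.9 ≥ 6 mo → qualifies.
Program B: score 808 ≥ 680; DTI 49.2% ≤ 50%; LTV 69.2% ≤ 97% → qualifies.
Program C: score 808 ≥ 600; DTI 49.2% > 38%; LTV 69.2% ≤ 85%; reserves 11.9 ≥ 4 mo → does not qualify.
Qualifying: Program A, Program B. Lowest rate is 6.11% → Program B.

Program B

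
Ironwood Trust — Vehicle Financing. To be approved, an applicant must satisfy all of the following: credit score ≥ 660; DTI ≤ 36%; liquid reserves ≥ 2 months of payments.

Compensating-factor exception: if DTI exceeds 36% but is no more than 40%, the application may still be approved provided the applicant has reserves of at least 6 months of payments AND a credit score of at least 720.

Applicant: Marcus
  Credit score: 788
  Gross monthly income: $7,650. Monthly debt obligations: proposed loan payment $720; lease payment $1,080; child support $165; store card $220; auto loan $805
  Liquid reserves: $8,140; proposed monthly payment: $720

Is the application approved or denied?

Approved

Credit score 788 ≥ 660 (meets base)
Total debts = (720 + 1,080 + 165 + 220 + 805) = 2,990. DTI = 2,990/7,650 = 39.1% > 36% — standard DTI limit exceeded.
Reserves = 8,140/720 = 11.3 months ≥ 2
39.1% falls in the override range (36%–40%), so the compensating-factor test applies.
Override check — reserves: 11.3 mo (ok); score: 788 (ok).
Both compensating conditions met → exception applies.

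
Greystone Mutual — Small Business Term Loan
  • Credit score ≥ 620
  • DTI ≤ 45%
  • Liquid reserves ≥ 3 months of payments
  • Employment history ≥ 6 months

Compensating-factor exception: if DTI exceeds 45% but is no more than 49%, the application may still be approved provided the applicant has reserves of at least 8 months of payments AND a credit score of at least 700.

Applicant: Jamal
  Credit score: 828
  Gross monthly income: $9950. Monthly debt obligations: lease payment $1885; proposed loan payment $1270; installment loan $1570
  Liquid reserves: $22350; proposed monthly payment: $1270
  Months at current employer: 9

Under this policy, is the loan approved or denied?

Credit score 828 ≥ 620 (meets base)
Total debts = (1,885 + 1,270 + 1,570) = 4,725. DTI: 4,725 ÷ 9,950 = 47.5%, over the 45% base limit.
Reserves: 22,350 ÷ 1,270 = 17.6 months (meets 3-month minimum)
Employment 9 ≥ 6 months
47.5% falls in the override range (45%–49%), so the compensating-factor test applies.
Override check — reserves: 17.6 mo (ok); score: 828 (ok).
Both override conditions satisfied; DTI exception granted.

Approved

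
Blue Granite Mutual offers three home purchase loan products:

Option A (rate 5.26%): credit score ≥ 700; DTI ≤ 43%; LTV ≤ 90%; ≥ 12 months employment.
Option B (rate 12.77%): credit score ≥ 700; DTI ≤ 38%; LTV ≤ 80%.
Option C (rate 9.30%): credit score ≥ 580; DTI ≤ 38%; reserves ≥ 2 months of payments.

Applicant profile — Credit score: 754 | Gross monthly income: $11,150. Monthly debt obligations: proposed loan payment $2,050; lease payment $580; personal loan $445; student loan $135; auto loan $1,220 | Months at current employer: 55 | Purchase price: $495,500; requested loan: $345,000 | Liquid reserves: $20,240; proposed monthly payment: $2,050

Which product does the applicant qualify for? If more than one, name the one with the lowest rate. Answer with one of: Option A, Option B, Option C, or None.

Total debts = (2,050 + 580 + 445 + 135 + 1,220) = 4,430; DTI = 4,430/11,150 = 39.7%.
LTV = 345,000/495,500 = 69.6%.
Reserves = 20,240/2,050 = 9.9 months.
Option A: score 754 ≥ 700; DTI 39.7% ≤ 43%; LTV 69.6% ≤ 90%; employment 55 ≥ 12 mo → qualifies.
Option B: score 754 ≥ 700; DTI 39.7% > 38%; LTV 69.6% ≤ 80% → does not qualify.
Option C: score 754 ≥ 580; DTI 39.7% > 38%; reserves 9.9 ≥ 2 mo → does not qualify.

Option A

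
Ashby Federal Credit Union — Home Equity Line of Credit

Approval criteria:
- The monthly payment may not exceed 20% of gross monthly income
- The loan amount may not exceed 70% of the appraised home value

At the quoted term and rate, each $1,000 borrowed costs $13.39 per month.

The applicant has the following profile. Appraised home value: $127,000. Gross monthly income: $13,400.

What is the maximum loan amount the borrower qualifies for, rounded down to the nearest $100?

$88,900

Payment cap: 20% × $13,400 = $2,680/month.
At $13.39 per $1,000, that supports 2,680/13.39 × 1,000 ≈ $200,149 → $200,100.
LTV cap: 70% × $127,000 = $88,900 → $88,900.
Binding constraint: loan-to-value.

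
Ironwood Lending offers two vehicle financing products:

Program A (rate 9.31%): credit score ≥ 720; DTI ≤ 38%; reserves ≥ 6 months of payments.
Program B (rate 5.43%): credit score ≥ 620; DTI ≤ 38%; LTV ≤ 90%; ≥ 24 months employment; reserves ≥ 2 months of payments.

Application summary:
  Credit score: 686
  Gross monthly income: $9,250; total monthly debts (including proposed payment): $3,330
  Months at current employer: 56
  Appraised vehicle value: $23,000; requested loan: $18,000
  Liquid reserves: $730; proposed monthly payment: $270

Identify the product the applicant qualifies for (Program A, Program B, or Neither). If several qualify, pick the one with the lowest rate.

DTI = 3,330/9,250 = 36%.
LTV = 18,000/23,000 = 78.3%.
Reserves = 730/270 = 2.7 months.
Program A: score 686 < 720; DTI 36% ≤ 38%; reserves 2.7 < 6 mo → does not qualify.
Program B: score 686 ≥ 620; DTI 36% ≤ 38%; LTV 78.3% ≤ 90%; employment 56 ≥ 24 mo; reserves 2.7 ≥ 2 mo → qualifies.

Program B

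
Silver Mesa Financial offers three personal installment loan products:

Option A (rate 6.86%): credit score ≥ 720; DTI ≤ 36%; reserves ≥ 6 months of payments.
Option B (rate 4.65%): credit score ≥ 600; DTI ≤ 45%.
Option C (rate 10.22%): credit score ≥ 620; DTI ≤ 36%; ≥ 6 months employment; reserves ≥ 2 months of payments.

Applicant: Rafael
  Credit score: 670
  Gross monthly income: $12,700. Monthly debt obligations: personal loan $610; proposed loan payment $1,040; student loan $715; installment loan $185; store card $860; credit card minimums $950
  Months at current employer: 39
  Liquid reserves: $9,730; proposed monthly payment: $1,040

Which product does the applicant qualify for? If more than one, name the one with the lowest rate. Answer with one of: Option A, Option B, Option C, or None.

Total debts = (610 + 1,040 + 715 + 185 + 860 + 950) = 4,360; DTI = 4,360/12,700 = 34.3%.
Reserves = 9,730/1,040 = 9.4 months.
Option A: score 670 < 720; DTI 34.3% ≤ 36%; reserves 9.4 ≥ 6 mo → does not qualify.
Option B: score 670 ≥ 600; DTI 34.3% ≤ 45% → qualifies.
Option C: score 670 ≥ 620; DTI 34.3% ≤ 36%; employment 39 ≥ 6 mo; reserves 9.4 ≥ 2 mo → qualifies.
Qualifying: Option B, Option C. Lowest rate is 4.65% → Option B.

Option B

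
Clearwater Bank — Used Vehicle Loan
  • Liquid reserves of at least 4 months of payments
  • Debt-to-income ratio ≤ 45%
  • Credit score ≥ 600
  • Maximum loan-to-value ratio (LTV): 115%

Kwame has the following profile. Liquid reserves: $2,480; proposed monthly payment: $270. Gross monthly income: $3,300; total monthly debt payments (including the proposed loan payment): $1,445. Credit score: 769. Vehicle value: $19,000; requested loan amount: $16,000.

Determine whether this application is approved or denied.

Approved

Liquid reserves cover 2,480/270 = 9.2 months — ≥ 4 required
DTI = 1,445/3,300 = 43.8% ≤ 45%
Credit score 769 ≥ 600 (meets)
Loan-to-value = 16,000/19,000 = 84.2% — pass (115% max)
All criteria satisfied.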